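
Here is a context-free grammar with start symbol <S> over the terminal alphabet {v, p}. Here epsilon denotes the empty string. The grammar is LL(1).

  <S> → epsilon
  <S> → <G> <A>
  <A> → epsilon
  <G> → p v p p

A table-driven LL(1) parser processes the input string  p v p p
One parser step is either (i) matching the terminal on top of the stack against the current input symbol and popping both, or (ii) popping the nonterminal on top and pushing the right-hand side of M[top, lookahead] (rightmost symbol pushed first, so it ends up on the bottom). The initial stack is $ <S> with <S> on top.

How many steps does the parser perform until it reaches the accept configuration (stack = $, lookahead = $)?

step 1: stack=$ <S>  input=p v p p $  — expand <S> → <G> <A>
step 2: stack=$ <A> <G>  input=p v p p $  — expand <G> → p v p p
step 3: stack=$ <A> p p v p  input=p v p p $  — match p
step 4: stack=$ <A> p p v  input=v p p $  — match v
step 5: stack=$ <A> p p  input=p p $  — match p
step 6: stack=$ <A> p  input=p $  — match p
step 7: stack=$ <A>  input=$  — expand <A> → epsilon
Accept reached after 7 steps.

7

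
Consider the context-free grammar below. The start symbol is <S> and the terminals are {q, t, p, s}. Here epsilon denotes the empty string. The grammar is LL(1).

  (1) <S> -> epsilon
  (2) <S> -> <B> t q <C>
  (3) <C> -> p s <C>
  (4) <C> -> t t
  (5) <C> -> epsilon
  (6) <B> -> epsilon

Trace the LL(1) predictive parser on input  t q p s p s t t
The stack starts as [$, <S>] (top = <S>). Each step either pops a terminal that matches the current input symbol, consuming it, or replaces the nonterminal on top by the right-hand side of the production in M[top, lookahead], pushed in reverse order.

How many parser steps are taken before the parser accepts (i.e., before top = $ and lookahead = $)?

13

step 1: stack=$ <S>  input=t q p s p s t t $  — expand <S> -> <B> t q <C>
step 2: stack=$ <C> q t <B>  input=t q p s p s t t $  — expand <B> -> epsilon
step 3: stack=$ <C> q t  input=t q p s p s t t $  — match t
step 4: stack=$ <C> q  input=q p s p s t t $  — match q
step 5: stack=$ <C>  input=p s p s t t $  — expand <C> -> p s <C>
step 6: stack=$ <C> s p  input=p s p s t t $  — match p
step 7: stack=$ <C> s  input=s p s t t $  — match s
step 8: stack=$ <C>  input=p s t t $  — expand <C> -> p s <C>
step 9: stack=$ <C> s p  input=p s t t $  — match p
step 10: stack=$ <C> s  input=s t t $  — match s
step 11: stack=$ <C>  input=t t $  — expand <C> -> t t
step 12: stack=$ t t  input=t t $  — match t
step 13: stack=$ t  input=t $  — match t
Accept reached after 13 steps.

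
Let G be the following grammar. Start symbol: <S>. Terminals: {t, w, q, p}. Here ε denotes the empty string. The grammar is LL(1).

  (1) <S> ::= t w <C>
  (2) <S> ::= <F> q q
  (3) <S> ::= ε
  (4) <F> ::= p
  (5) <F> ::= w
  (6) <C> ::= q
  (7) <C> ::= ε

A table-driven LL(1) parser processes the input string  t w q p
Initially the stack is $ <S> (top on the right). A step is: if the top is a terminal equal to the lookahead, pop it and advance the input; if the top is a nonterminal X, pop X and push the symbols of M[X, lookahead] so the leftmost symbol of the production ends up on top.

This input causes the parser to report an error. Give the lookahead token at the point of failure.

step 1: stack=$ <S>  input=t w q p $  — expand <S> ::= t w <C>
step 2: stack=$ <C> w t  input=t w q p $  — match t
step 3: stack=$ <C> w  input=w q p $  — match w
step 4: stack=$ <C>  input=q p $  — expand <C> ::= q
step 5: stack=$ q  input=q p $  — match q
step 6: stack=$  input=p $  — error: stack empty but input remains

p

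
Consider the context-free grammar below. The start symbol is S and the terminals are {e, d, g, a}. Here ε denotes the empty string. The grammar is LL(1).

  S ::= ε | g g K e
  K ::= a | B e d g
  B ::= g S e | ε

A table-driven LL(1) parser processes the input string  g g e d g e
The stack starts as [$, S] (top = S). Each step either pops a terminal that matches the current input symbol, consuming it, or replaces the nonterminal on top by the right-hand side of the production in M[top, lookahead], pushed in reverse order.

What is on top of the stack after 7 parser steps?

     Stack        Input          Action
  1  $ S          g g e d g e $  expand S ::= g g K e
  2  $ e K g g    g g e d g e $  match g
  3  $ e K g      g e d g e $    match g
  4  $ e K        e d g e $      expand K ::= B e d g
  5  $ e g d e B  e d g e $      expand B ::= ε
  6  $ e g d e    e d g e $      match e
  7  $ e g d      d g e $        match d
Stack after step 7: $ e g (top = g).

g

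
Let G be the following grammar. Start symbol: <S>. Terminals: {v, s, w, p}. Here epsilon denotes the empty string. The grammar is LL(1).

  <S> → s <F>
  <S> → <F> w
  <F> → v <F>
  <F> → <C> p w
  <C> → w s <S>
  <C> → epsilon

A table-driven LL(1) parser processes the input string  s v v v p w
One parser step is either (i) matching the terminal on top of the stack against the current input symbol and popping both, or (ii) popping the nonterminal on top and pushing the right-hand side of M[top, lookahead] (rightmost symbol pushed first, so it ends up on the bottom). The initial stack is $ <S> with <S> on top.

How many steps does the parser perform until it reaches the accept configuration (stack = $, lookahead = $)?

      Stack      Input          Action
   1  $ <S>      s v v v p w $  expand <S> → s <F>
   2  $ <F> s    s v v v p w $  match s
   3  $ <F>      v v v p w $    expand <F> → v <F>
   4  $ <F> v    v v v p w $    match v
   5  $ <F>      v v p w $      expand <F> → v <F>
   6  $ <F> v    v v p w $      match v
   7  $ <F>      v p w $        expand <F> → v <F>
   8  $ <F> v    v p w $        match v
   9  $ <F>      p w $          expand <F> → <C> p w
  10  $ w p <C>  p w $          expand <C> → epsilon
  11  $ w p      p w $          match p
  12  $ w        w $            match w
Accept reached after 12 steps.

12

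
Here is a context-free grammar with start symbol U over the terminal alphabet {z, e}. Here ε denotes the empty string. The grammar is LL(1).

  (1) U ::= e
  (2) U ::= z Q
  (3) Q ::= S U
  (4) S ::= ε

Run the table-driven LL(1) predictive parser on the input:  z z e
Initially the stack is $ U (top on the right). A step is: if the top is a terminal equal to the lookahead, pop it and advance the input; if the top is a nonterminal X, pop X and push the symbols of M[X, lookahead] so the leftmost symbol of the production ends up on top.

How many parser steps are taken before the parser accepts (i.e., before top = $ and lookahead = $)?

      Stack  Input    Action
   1  $ U    z z e $  expand U ::= z Q
   2  $ Q z  z z e $  match z
   3  $ Q    z e $    expand Q ::= S U
   4  $ U S  z e $    expand S ::= ε
   5  $ U    z e $    expand U ::= z Q
   6  $ Q z  z e $    match z
   7  $ Q    e $      expand Q ::= S U
   8  $ U S  e $      expand S ::= ε
   9  $ U    e $      expand U ::= e
  10  $ e    e $      match e
Accept reached after 10 steps.

10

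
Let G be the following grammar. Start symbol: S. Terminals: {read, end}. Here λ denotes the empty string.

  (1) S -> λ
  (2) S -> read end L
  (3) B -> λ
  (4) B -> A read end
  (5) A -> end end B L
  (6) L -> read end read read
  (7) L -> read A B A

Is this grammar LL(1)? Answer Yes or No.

No

FIRST(S) = {λ, read}
FIRST(B) = {λ, end}
FIRST(A) = {end}
FIRST(L) = {read}
FOLLOW(S) = {$}
FOLLOW(B) = {end, read}
FOLLOW(A) = {$, end, read}
FOLLOW(L) = {$, end, read}
Cell M[B, end] receives both B -> λ and B -> A read end — the grammar is not LL(1).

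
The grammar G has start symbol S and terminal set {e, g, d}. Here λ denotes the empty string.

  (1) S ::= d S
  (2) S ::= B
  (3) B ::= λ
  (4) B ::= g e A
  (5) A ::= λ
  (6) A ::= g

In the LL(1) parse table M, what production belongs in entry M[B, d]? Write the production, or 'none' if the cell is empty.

none

FIRST(B): from B::=λ we get {λ}; from B::=g e A we get {g}. So FIRST(B) = {λ, g}.
FIRST(A): from A::=λ we get {λ}; from A::=g we get {g}. So FIRST(A) = {λ, g}.
FIRST(S): from S::=d S we get {d}; from S::=B we get {λ, g}. So FIRST(S) = {λ, d, g}.
FOLLOW(S) includes $ since S is the start symbol.
FOLLOW(S): in S::=d S, the suffix after S is empty (adds nothing new). Thus FOLLOW(S) = {$}.
FOLLOW(B): in S::=B, the suffix after B is empty, so FOLLOW(B) ⊇ FOLLOW(S) = {$}. Thus FOLLOW(B) = {$}.
For B ::= λ: FIRST(λ) = {λ}, so it goes in M[B, t] for t ∈ {}; since λ ∈ FIRST, also for every t ∈ FOLLOW(B) = {$}.
For B ::= g e A: FIRST(g e A) = {g}, so it goes in M[B, t] for t ∈ {g}.
None of these place a production in M[B, d].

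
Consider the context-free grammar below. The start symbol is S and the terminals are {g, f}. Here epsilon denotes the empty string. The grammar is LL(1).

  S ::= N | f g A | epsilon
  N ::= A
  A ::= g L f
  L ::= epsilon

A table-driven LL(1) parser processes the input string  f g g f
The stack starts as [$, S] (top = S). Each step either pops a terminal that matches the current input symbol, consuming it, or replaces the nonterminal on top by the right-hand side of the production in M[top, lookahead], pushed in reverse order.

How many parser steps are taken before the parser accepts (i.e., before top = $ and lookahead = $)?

7

     Stack    Input      Action
  1  $ S      f g g f $  expand S ::= f g A
  2  $ A g f  f g g f $  match f
  3  $ A g    g g f $    match g
  4  $ A      g f $      expand A ::= g L f
  5  $ f L g  g f $      match g
  6  $ f L    f $        expand L ::= epsilon
  7  $ f      f $        match f
Accept reached after 7 steps.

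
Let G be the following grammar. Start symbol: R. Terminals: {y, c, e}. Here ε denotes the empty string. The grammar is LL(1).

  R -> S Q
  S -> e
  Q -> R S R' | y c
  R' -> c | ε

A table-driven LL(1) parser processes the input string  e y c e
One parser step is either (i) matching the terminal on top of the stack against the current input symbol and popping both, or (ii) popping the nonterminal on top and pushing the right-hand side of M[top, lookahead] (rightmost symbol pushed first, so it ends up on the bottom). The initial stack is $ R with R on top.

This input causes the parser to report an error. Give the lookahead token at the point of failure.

e

step 1: stack=$ R  input=e y c e $  — expand R -> S Q
step 2: stack=$ Q S  input=e y c e $  — expand S -> e
step 3: stack=$ Q e  input=e y c e $  — match e
step 4: stack=$ Q  input=y c e $  — expand Q -> y c
step 5: stack=$ c y  input=y c e $  — match y
step 6: stack=$ c  input=c e $  — match c
step 7: stack=$  input=e $  — error: stack empty but input remains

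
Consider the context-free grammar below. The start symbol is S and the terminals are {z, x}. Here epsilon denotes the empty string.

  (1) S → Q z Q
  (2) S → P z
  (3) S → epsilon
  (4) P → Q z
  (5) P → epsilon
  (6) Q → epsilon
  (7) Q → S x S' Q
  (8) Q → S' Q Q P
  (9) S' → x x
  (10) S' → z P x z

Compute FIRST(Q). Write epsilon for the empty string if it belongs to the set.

{epsilon, x, z}

FIRST(S'): from S'→x x we get {x}; from S'→z P x z we get {z}. So FIRST(S') = {x, z}.
FIRST(S): from S→Q z Q we get {x, z}; from S→P z we get {x, z}; from S→epsilon we get {epsilon}. So FIRST(S) = {epsilon, x, z}.
FIRST(Q): from Q→epsilon we get {epsilon}; from Q→S x S' Q we get {x, z}; from Q→S' Q Q P we get {x, z}. So FIRST(Q) = {epsilon, x, z}.
FIRST(P): from P→Q z we get {x, z}; from P→epsilon we get {epsilon}. So FIRST(P) = {epsilon, x, z}.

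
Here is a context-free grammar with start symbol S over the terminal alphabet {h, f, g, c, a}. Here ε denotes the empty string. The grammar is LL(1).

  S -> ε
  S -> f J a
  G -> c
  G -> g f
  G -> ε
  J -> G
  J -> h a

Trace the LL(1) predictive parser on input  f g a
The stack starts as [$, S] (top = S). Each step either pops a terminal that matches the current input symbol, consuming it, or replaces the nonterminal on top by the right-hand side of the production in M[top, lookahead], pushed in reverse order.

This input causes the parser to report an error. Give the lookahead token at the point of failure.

     Stack    Input    Action
  1  $ S      f g a $  expand S -> f J a
  2  $ a J f  f g a $  match f
  3  $ a J    g a $    expand J -> G
  4  $ a G    g a $    expand G -> g f
  5  $ a f g  g a $    match g
  6  $ a f    a $      error: top is terminal f but lookahead is a

a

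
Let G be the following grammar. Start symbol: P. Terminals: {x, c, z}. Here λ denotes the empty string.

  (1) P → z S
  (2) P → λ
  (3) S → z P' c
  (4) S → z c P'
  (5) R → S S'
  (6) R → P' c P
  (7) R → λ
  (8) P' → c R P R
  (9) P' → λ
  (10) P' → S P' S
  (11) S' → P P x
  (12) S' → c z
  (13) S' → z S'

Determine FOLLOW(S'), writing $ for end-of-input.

FIRST(P): from P→z S we get {z}; from P→λ we get {λ}. So FIRST(P) = {λ, z}.
FIRST(S): from S→z P' c we get {z}; from S→z c P' we get {z}. So FIRST(S) = {z}.
FIRST(P'): from P'→c R P R we get {c}; from P'→λ we get {λ}; from P'→S P' S we get {z}. So FIRST(P') = {λ, c, z}.
FIRST(S'): from S'→P P x we get {x, z}; from S'→c z we get {c}; from S'→z S' we get {z}. So FIRST(S') = {c, x, z}.
FIRST(R): from R→S S' we get {z}; from R→P' c P we get {c, z}; from R→λ we get {λ}. So FIRST(R) = {λ, c, z}.
FOLLOW(P) includes $ since P is the start symbol.
FOLLOW(P): in R→P' c P, the suffix after P is empty, so FOLLOW(P) ⊇ FOLLOW(R) = {$, c, x, z}; in P'→c R P R, P is followed by R with FIRST {λ, c, z}; in P'→c R P R, the suffix after P is nullable, so FOLLOW(P) ⊇ FOLLOW(P') = {$, c, x, z}; in S'→P P x (occurrence 1), P is followed by P x with FIRST {x, z}; in S'→P P x (occurrence 2), P is followed by x with FIRST {x}. Thus FOLLOW(P) = {$, c, x, z}.
FOLLOW(S): in P→z S, the suffix after S is empty, so FOLLOW(S) ⊇ FOLLOW(P) = {$, c, x, z}; in R→S S', S is followed by S' with FIRST {c, x, z}; in P'→S P' S (occurrence 1), S is followed by P' S with FIRST {c, z}; in P'→S P' S (occurrence 2), the suffix after S is empty, so FOLLOW(S) ⊇ FOLLOW(P') = {$, c, x, z}. Thus FOLLOW(S) = {$, c, x, z}.
FOLLOW(P'): in S→z P' c, P' is followed by c with FIRST {c}; in S→z c P', the suffix after P' is empty, so FOLLOW(P') ⊇ FOLLOW(S) = {$, c, x, z}; in R→P' c P, P' is followed by c P with FIRST {c}; in P'→S P' S, P' is followed by S with FIRST {z}. Thus FOLLOW(P') = {$, c, x, z}.
FOLLOW(R): in P'→c R P R (occurrence 1), R is followed by P R with FIRST {λ, c, z}; in P'→c R P R (occurrence 1), the suffix after R is nullable, so FOLLOW(R) ⊇ FOLLOW(P') = {$, c, x, z}; in P'→c R P R (occurrence 2), the suffix after R is empty, so FOLLOW(R) ⊇ FOLLOW(P') = {$, c, x, z}. Thus FOLLOW(R) = {$, c, x, z}.
FOLLOW(S'): in R→S S', the suffix after S' is empty, so FOLLOW(S') ⊇ FOLLOW(R) = {$, c, x, z}; in S'→z S', the suffix after S' is empty (adds nothing new). Thus FOLLOW(S') = {$, c, x, z}.

{$, c, x, z}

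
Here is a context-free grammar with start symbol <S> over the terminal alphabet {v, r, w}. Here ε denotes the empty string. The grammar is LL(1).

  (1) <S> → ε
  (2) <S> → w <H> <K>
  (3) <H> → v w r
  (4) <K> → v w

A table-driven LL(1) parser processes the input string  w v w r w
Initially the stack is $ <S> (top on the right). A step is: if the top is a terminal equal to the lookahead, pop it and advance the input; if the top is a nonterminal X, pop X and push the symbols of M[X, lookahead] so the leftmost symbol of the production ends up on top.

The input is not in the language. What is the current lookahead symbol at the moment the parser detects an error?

step 1: stack=$ <S>  input=w v w r w $  — expand <S> → w <H> <K>
step 2: stack=$ <K> <H> w  input=w v w r w $  — match w
step 3: stack=$ <K> <H>  input=v w r w $  — expand <H> → v w r
step 4: stack=$ <K> r w v  input=v w r w $  — match v
step 5: stack=$ <K> r w  input=w r w $  — match w
step 6: stack=$ <K> r  input=r w $  — match r
step 7: stack=$ <K>  input=w $  — error: M[<K>, w] is empty

w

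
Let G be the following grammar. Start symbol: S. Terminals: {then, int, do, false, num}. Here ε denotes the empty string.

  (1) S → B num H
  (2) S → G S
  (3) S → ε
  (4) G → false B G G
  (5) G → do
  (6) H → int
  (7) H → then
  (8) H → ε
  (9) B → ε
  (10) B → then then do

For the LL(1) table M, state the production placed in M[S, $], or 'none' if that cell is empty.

S → ε

FIRST(G): from G→false B G G we get {false}; from G→do we get {do}. So FIRST(G) = {do, false}.
FIRST(H): from H→int we get {int}; from H→then we get {then}; from H→ε we get {ε}. So FIRST(H) = {ε, int, then}.
FIRST(B): from B→ε we get {ε}; from B→then then do we get {then}. So FIRST(B) = {ε, then}.
FIRST(S): from S→B num H we get {num, then}; from S→G S we get {do, false}; from S→ε we get {ε}. So FIRST(S) = {ε, do, false, num, then}.
FOLLOW(S) includes $ since S is the start symbol.
FOLLOW(S): in S→G S, the suffix after S is empty (adds nothing new). Thus FOLLOW(S) = {$}.
For S → B num H: FIRST(B num H) = {num, then}, so it goes in M[S, t] for t ∈ {num, then}.
For S → G S: FIRST(G S) = {do, false}, so it goes in M[S, t] for t ∈ {do, false}.
For S → ε: FIRST(ε) = {ε}, so it goes in M[S, t] for t ∈ {}; since ε ∈ FIRST, also for every t ∈ FOLLOW(S) = {$}.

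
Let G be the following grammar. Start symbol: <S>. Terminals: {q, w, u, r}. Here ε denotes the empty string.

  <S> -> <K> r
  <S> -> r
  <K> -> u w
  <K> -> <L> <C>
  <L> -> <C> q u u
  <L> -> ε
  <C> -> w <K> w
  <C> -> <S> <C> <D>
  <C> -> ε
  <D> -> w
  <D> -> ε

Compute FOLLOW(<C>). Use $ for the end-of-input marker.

FIRST(<D>): from <D>->w we get {w}; from <D>->ε we get {ε}. So FIRST(<D>) = {ε, w}.
FIRST(<S>): from <S>-><K> r we get {q, r, u, w}; from <S>->r we get {r}. So FIRST(<S>) = {q, r, u, w}.
FIRST(<C>): from <C>->w <K> w we get {w}; from <C>-><S> <C> <D> we get {q, r, u, w}; from <C>->ε we get {ε}. So FIRST(<C>) = {ε, q, r, u, w}.
FIRST(<L>): from <L>-><C> q u u we get {q, r, u, w}; from <L>->ε we get {ε}. So FIRST(<L>) = {ε, q, r, u, w}.
FIRST(<K>): from <K>->u w we get {u}; from <K>-><L> <C> we get {ε, q, r, u, w}. So FIRST(<K>) = {ε, q, r, u, w}.
FOLLOW(<S>) includes $ since <S> is the start symbol.
FOLLOW(<K>): in <S>-><K> r, <K> is followed by r with FIRST {r}; in <C>->w <K> w, <K> is followed by w with FIRST {w}. Thus FOLLOW(<K>) = {r, w}.
FOLLOW(<L>): in <K>-><L> <C>, <L> is followed by <C> with FIRST {ε, q, r, u, w}; in <K>-><L> <C>, the suffix after <L> is nullable, so FOLLOW(<L>) ⊇ FOLLOW(<K>) = {r, w}. Thus FOLLOW(<L>) = {q, r, u, w}.
FOLLOW(<C>): in <K>-><L> <C>, the suffix after <C> is empty, so FOLLOW(<C>) ⊇ FOLLOW(<K>) = {r, w}; in <L>-><C> q u u, <C> is followed by q u u with FIRST {q}; in <C>-><S> <C> <D>, <C> is followed by <D> with FIRST {ε, w}; in <C>-><S> <C> <D>, the suffix after <C> is nullable (adds nothing new). Thus FOLLOW(<C>) = {q, r, w}.
FOLLOW(<S>): in <C>-><S> <C> <D>, <S> is followed by <C> <D> with FIRST {ε, q, r, u, w}; in <C>-><S> <C> <D>, the suffix after <S> is nullable, so FOLLOW(<S>) ⊇ FOLLOW(<C>) = {q, r, w}. Thus FOLLOW(<S>) = {$, q, r, u, w}.
FOLLOW(<D>): in <C>-><S> <C> <D>, the suffix after <D> is empty, so FOLLOW(<D>) ⊇ FOLLOW(<C>) = {q, r, w}. Thus FOLLOW(<D>) = {q, r, w}.

{q, r, w}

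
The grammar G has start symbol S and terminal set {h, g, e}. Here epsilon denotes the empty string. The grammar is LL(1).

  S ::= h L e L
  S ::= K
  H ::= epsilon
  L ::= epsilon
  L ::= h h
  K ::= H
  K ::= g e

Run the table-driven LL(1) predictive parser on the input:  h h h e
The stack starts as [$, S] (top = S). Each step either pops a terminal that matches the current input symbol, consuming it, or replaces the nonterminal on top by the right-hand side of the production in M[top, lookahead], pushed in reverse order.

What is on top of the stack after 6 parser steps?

step 1: stack=$ S  input=h h h e $  — expand S ::= h L e L
step 2: stack=$ L e L h  input=h h h e $  — match h
step 3: stack=$ L e L  input=h h e $  — expand L ::= h h
step 4: stack=$ L e h h  input=h h e $  — match h
step 5: stack=$ L e h  input=h e $  — match h
step 6: stack=$ L e  input=e $  — match e
Stack after step 6: $ L (top = L).

L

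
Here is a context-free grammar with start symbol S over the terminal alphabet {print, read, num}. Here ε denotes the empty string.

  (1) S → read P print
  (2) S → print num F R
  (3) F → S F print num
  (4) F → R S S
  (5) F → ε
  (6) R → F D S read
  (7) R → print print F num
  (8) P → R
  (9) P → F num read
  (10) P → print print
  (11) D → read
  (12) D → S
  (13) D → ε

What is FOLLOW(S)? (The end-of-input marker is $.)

FIRST(S) = {print, read}
FIRST(D) = {ε, print, read}  (via S)
FIRST(F) = {ε, print, read}  (via S F print num, R S S)
FIRST(R) = {print, read}  (via F D S read)
FIRST(P) = {num, print, read}  (via R, F num read)
FOLLOW(S) includes $ since S is the start symbol.
FOLLOW(F): in S→print num F R, F is followed by R with FIRST {print, read}; in F→S F print num, F is followed by print num with FIRST {print}; in R→F D S read, F is followed by D S read with FIRST {print, read}; in R→print print F num, F is followed by num with FIRST {num}; in P→F num read, F is followed by num read with FIRST {num}. Thus FOLLOW(F) = {num, print, read}.
FOLLOW(P): in S→read P print, P is followed by print with FIRST {print}. Thus FOLLOW(P) = {print}.
FOLLOW(D): in R→F D S read, D is followed by S read with FIRST {print, read}. Thus FOLLOW(D) = {print, read}.
FOLLOW(S): in F→S F print num, S is followed by F print num with FIRST {print, read}; in F→R S S (occurrence 1), S is followed by S with FIRST {print, read}; in F→R S S (occurrence 2), the suffix after S is empty, so FOLLOW(S) ⊇ FOLLOW(F) = {num, print, read}; in R→F D S read, S is followed by read with FIRST {read}; in D→S, the suffix after S is empty, so FOLLOW(S) ⊇ FOLLOW(D) = {print, read}. Thus FOLLOW(S) = {$, num, print, read}.
FOLLOW(R): in S→print num F R, the suffix after R is empty, so FOLLOW(R) ⊇ FOLLOW(S) = {$, num, print, read}; in F→R S S, R is followed by S S with FIRST {print, read}; in P→R, the suffix after R is empty, so FOLLOW(R) ⊇ FOLLOW(P) = {print}. Thus FOLLOW(R) = {$, num, print, read}.

{$, num, print, read}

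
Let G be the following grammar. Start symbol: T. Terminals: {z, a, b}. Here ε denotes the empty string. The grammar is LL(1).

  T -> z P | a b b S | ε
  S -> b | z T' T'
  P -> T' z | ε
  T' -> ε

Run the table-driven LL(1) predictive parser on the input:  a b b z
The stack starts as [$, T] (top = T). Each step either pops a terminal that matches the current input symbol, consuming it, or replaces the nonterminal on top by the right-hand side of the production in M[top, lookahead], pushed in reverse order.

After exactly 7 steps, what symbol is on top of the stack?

T'

step 1: stack=$ T  input=a b b z $  — expand T -> a b b S
step 2: stack=$ S b b a  input=a b b z $  — match a
step 3: stack=$ S b b  input=b b z $  — match b
step 4: stack=$ S b  input=b z $  — match b
step 5: stack=$ S  input=z $  — expand S -> z T' T'
step 6: stack=$ T' T' z  input=z $  — match z
step 7: stack=$ T' T'  input=$  — expand T' -> ε
Stack after step 7: $ T' (top = T').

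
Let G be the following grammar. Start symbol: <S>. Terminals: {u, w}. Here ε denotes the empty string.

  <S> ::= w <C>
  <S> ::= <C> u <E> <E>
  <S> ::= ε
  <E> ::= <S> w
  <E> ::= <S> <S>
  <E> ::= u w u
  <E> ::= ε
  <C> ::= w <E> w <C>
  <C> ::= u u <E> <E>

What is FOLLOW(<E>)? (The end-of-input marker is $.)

{$, u, w}

FIRST(<C>): from <C>::=w <E> w <C> we get {w}; from <C>::=u u <E> <E> we get {u}. So FIRST(<C>) = {u, w}.
FIRST(<S>): from <S>::=w <C> we get {w}; from <S>::=<C> u <E> <E> we get {u, w}; from <S>::=ε we get {ε}. So FIRST(<S>) = {ε, u, w}.
FIRST(<E>): from <E>::=<S> w we get {u, w}; from <E>::=<S> <S> we get {ε, u, w}; from <E>::=u w u we get {u}; from <E>::=ε we get {ε}. So FIRST(<E>) = {ε, u, w}.
FOLLOW(<S>) includes $ since <S> is the start symbol.
FOLLOW(<S>): in <E>::=<S> w, <S> is followed by w with FIRST {w}; in <E>::=<S> <S> (occurrence 1), <S> is followed by <S> with FIRST {ε, u, w}; in <E>::=<S> <S> (occurrence 1), the suffix after <S> is nullable, so FOLLOW(<S>) ⊇ FOLLOW(<E>) = {$, u, w}; in <E>::=<S> <S> (occurrence 2), the suffix after <S> is empty, so FOLLOW(<S>) ⊇ FOLLOW(<E>) = {$, u, w}. Thus FOLLOW(<S>) = {$, u, w}.
FOLLOW(<C>): in <S>::=w <C>, the suffix after <C> is empty, so FOLLOW(<C>) ⊇ FOLLOW(<S>) = {$, u, w}; in <S>::=<C> u <E> <E>, <C> is followed by u <E> <E> with FIRST {u}; in <C>::=w <E> w <C>, the suffix after <C> is empty (adds nothing new). Thus FOLLOW(<C>) = {$, u, w}.
FOLLOW(<E>): in <S>::=<C> u <E> <E> (occurrence 1), <E> is followed by <E> with FIRST {ε, u, w}; in <S>::=<C> u <E> <E> (occurrence 1), the suffix after <E> is nullable, so FOLLOW(<E>) ⊇ FOLLOW(<S>) = {$, u, w}; in <S>::=<C> u <E> <E> (occurrence 2), the suffix after <E> is empty, so FOLLOW(<E>) ⊇ FOLLOW(<S>) = {$, u, w}; in <C>::=w <E> w <C>, <E> is followed by w <C> with FIRST {w}; in <C>::=u u <E> <E> (occurrence 1), <E> is followed by <E> with FIRST {ε, u, w}; in <C>::=u u <E> <E> (occurrence 1), the suffix after <E> is nullable, so FOLLOW(<E>) ⊇ FOLLOW(<C>) = {$, u, w}; in <C>::=u u <E> <E> (occurrence 2), the suffix after <E> is empty, so FOLLOW(<E>) ⊇ FOLLOW(<C>) = {$, u, w}. Thus FOLLOW(<E>) = {$, u, w}.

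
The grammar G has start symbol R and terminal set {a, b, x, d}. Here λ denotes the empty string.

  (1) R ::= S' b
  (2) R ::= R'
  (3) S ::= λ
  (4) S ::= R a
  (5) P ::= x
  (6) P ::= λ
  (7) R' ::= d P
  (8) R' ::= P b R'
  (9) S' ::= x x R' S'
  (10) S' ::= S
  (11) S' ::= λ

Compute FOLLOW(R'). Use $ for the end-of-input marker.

FIRST(P) = {λ, x}
FIRST(R') = {b, d, x}  (via P b R')
FIRST(R) = {b, d, x}  (via S' b, R')
FIRST(S) = {λ, b, d, x}  (via R a)
FIRST(S') = {λ, b, d, x}  (via S)
FOLLOW(R) includes $ since R is the start symbol.
FOLLOW(R): in S::=R a, R is followed by a with FIRST {a}. Thus FOLLOW(R) = {$, a}.
FOLLOW(S'): in R::=S' b, S' is followed by b with FIRST {b}; in S'::=x x R' S', the suffix after S' is empty (adds nothing new). Thus FOLLOW(S') = {b}.
FOLLOW(S): in S'::=S, the suffix after S is empty, so FOLLOW(S) ⊇ FOLLOW(S') = {b}. Thus FOLLOW(S) = {b}.
FOLLOW(R'): in R::=R', the suffix after R' is empty, so FOLLOW(R') ⊇ FOLLOW(R) = {$, a}; in R'::=P b R', the suffix after R' is empty (adds nothing new); in S'::=x x R' S', R' is followed by S' with FIRST {λ, b, d, x}; in S'::=x x R' S', the suffix after R' is nullable, so FOLLOW(R') ⊇ FOLLOW(S') = {b}. Thus FOLLOW(R') = {$, a, b, d, x}.
FOLLOW(P): in R'::=d P, the suffix after P is empty, so FOLLOW(P) ⊇ FOLLOW(R') = {$, a, b, d, x}; in R'::=P b R', P is followed by b R' with FIRST {b}. Thus FOLLOW(P) = {$, a, b, d, x}.

{$, a, b, d, x}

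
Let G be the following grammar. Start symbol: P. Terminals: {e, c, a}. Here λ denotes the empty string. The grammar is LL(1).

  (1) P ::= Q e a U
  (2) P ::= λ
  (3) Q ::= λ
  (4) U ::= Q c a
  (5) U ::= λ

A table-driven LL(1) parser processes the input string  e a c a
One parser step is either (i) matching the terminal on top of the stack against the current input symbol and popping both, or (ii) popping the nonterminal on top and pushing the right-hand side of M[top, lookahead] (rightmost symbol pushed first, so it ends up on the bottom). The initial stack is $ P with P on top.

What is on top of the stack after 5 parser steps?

     Stack      Input      Action
  1  $ P        e a c a $  expand P ::= Q e a U
  2  $ U a e Q  e a c a $  expand Q ::= λ
  3  $ U a e    e a c a $  match e
  4  $ U a      a c a $    match a
  5  $ U        c a $      expand U ::= Q c a
Stack after step 5: $ a c Q (top = Q).

Q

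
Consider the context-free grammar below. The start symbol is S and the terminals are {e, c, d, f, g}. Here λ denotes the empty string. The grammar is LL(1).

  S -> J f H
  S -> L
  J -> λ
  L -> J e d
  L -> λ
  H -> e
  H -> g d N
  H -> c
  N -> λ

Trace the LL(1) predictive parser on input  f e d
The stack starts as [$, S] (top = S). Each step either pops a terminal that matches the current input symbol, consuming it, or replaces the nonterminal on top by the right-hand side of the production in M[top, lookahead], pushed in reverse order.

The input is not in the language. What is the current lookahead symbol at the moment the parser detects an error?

step 1: stack=$ S  input=f e d $  — expand S -> J f H
step 2: stack=$ H f J  input=f e d $  — expand J -> λ
step 3: stack=$ H f  input=f e d $  — match f
step 4: stack=$ H  input=e d $  — expand H -> e
step 5: stack=$ e  input=e d $  — match e
step 6: stack=$  input=d $  — error: stack empty but input remains

d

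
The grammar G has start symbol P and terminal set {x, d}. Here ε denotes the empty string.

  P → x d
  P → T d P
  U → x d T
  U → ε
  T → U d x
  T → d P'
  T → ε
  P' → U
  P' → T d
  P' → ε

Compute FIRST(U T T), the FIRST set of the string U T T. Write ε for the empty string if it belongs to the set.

FIRST(U) = {ε, x}
FIRST(T) = {ε, d, x}  (via U d x)
FIRST(P) = {d, x}  (via T d P)
FIRST(P') = {ε, d, x}  (via U, T d)
FIRST(U T T): take FIRST of each symbol in turn, carrying on past any symbol whose FIRST contains ε; result {ε, d, x}.

{ε, d, x}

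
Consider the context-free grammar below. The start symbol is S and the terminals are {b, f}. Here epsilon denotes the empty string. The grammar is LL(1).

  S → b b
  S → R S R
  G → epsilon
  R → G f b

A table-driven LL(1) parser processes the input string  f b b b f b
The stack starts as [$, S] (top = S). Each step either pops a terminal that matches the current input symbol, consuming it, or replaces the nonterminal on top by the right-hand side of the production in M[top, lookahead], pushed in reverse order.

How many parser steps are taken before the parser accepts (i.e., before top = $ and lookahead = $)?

12

      Stack        Input          Action
   1  $ S          f b b b f b $  expand S → R S R
   2  $ R S R      f b b b f b $  expand R → G f b
   3  $ R S b f G  f b b b f b $  expand G → epsilon
   4  $ R S b f    f b b b f b $  match f
   5  $ R S b      b b b f b $    match b
   6  $ R S        b b f b $      expand S → b b
   7  $ R b b      b b f b $      match b
   8  $ R b        b f b $        match b
   9  $ R          f b $          expand R → G f b
  10  $ b f G      f b $          expand G → epsilon
  11  $ b f        f b $          match f
  12  $ b          b $            match b
Accept reached after 12 steps.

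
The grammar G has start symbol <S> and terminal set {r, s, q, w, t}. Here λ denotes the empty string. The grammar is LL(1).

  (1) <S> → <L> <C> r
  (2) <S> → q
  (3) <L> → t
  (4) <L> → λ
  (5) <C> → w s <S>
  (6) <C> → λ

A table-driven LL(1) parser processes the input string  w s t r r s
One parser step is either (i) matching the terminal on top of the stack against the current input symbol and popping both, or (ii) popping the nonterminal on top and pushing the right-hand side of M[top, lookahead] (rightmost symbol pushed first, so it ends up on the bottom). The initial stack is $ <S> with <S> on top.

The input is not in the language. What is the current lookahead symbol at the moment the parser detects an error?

s

      Stack          Input          Action
   1  $ <S>          w s t r r s $  expand <S> → <L> <C> r
   2  $ r <C> <L>    w s t r r s $  expand <L> → λ
   3  $ r <C>        w s t r r s $  expand <C> → w s <S>
   4  $ r <S> s w    w s t r r s $  match w
   5  $ r <S> s      s t r r s $    match s
   6  $ r <S>        t r r s $      expand <S> → <L> <C> r
   7  $ r r <C> <L>  t r r s $      expand <L> → t
   8  $ r r <C> t    t r r s $      match t
   9  $ r r <C>      r r s $        expand <C> → λ
  10  $ r r          r r s $        match r
  11  $ r            r s $          match r
  12  $              s $            error: stack empty but input remains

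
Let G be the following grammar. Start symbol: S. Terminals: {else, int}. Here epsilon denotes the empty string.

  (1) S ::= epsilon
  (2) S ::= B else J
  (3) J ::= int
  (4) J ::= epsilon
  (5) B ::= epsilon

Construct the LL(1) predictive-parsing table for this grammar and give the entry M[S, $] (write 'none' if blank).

FIRST(J) = {epsilon, int}
FIRST(B) = {epsilon}
FIRST(S) = {epsilon, else}  (via B else J)
FOLLOW(S) includes $ since S is the start symbol.
FOLLOW(S): S appears on no right-hand side. Thus FOLLOW(S) = {$}.
For S ::= epsilon: FIRST(epsilon) = {epsilon}, so it goes in M[S, t] for t ∈ {}; since epsilon ∈ FIRST, also for every t ∈ FOLLOW(S) = {$}.
For S ::= B else J: FIRST(B else J) = {else}, so it goes in M[S, t] for t ∈ {else}.

S ::= epsilon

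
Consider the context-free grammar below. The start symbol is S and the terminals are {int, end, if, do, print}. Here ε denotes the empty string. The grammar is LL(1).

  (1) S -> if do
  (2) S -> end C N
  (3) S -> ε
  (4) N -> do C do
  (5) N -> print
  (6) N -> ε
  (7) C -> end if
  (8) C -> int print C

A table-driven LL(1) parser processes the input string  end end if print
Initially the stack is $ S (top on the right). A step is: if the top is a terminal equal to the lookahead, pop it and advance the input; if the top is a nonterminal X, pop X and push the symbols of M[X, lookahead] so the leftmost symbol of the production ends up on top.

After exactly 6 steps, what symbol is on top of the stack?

step 1: stack=$ S  input=end end if print $  — expand S -> end C N
step 2: stack=$ N C end  input=end end if print $  — match end
step 3: stack=$ N C  input=end if print $  — expand C -> end if
step 4: stack=$ N if end  input=end if print $  — match end
step 5: stack=$ N if  input=if print $  — match if
step 6: stack=$ N  input=print $  — expand N -> print
Stack after step 6: $ print (top = print).

print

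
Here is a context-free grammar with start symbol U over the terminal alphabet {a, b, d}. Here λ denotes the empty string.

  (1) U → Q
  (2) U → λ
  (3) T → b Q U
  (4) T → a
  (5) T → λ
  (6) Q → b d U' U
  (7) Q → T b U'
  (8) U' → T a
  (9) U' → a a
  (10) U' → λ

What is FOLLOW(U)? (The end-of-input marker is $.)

FIRST(T) = {λ, a, b}
FIRST(Q) = {a, b}  (via T b U')
FIRST(U') = {λ, a, b}  (via T a)
FIRST(U) = {λ, a, b}  (via Q)
FOLLOW(U) includes $ since U is the start symbol.
FOLLOW(T): in Q→T b U', T is followed by b U' with FIRST {b}; in U'→T a, T is followed by a with FIRST {a}. Thus FOLLOW(T) = {a, b}.
FOLLOW(U): in T→b Q U, the suffix after U is empty, so FOLLOW(U) ⊇ FOLLOW(T) = {a, b}; in Q→b d U' U, the suffix after U is empty, so FOLLOW(U) ⊇ FOLLOW(Q) = {$, a, b}. Thus FOLLOW(U) = {$, a, b}.
FOLLOW(Q): in U→Q, the suffix after Q is empty, so FOLLOW(Q) ⊇ FOLLOW(U) = {$, a, b}; in T→b Q U, Q is followed by U with FIRST {λ, a, b}; in T→b Q U, the suffix after Q is nullable, so FOLLOW(Q) ⊇ FOLLOW(T) = {a, b}. Thus FOLLOW(Q) = {$, a, b}.
FOLLOW(U'): in Q→b d U' U, U' is followed by U with FIRST {λ, a, b}; in Q→b d U' U, the suffix after U' is nullable, so FOLLOW(U') ⊇ FOLLOW(Q) = {$, a, b}; in Q→T b U', the suffix after U' is empty, so FOLLOW(U') ⊇ FOLLOW(Q) = {$, a, b}. Thus FOLLOW(U') = {$, a, b}.

{$, a, b}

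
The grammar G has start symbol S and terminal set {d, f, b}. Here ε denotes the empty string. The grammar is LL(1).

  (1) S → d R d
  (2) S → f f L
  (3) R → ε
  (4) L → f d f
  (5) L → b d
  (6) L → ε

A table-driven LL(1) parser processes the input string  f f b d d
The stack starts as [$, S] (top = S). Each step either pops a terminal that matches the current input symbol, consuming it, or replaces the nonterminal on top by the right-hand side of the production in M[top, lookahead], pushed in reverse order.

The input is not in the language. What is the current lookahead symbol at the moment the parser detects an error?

d

     Stack    Input        Action
  1  $ S      f f b d d $  expand S → f f L
  2  $ L f f  f f b d d $  match f
  3  $ L f    f b d d $    match f
  4  $ L      b d d $      expand L → b d
  5  $ d b    b d d $      match b
  6  $ d      d d $        match d
  7  $        d $          error: stack empty but input remains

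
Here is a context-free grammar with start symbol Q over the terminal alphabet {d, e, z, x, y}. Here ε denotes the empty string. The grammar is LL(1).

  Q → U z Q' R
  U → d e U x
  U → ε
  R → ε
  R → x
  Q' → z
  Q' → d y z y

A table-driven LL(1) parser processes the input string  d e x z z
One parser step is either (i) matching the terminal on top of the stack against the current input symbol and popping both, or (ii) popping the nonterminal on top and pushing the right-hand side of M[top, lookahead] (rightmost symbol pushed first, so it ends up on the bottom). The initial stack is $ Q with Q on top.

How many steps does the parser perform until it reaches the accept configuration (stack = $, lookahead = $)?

10

      Stack             Input        Action
   1  $ Q               d e x z z $  expand Q → U z Q' R
   2  $ R Q' z U        d e x z z $  expand U → d e U x
   3  $ R Q' z x U e d  d e x z z $  match d
   4  $ R Q' z x U e    e x z z $    match e
   5  $ R Q' z x U      x z z $      expand U → ε
   6  $ R Q' z x        x z z $      match x
   7  $ R Q' z          z z $        match z
   8  $ R Q'            z $          expand Q' → z
   9  $ R z             z $          match z
  10  $ R               $            expand R → ε
Accept reached after 10 steps.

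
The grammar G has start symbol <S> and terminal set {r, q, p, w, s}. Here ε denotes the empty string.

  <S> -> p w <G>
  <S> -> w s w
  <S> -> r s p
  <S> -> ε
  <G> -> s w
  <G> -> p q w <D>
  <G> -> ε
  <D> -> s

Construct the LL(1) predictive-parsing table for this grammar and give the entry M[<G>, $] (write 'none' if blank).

FIRST(<S>) = {ε, p, r, w}
FIRST(<G>) = {ε, p, s}
FIRST(<D>) = {s}
FOLLOW(<S>) includes $ since <S> is the start symbol.
FOLLOW(<S>): <S> appears on no right-hand side. Thus FOLLOW(<S>) = {$}.
FOLLOW(<G>): in <S>->p w <G>, the suffix after <G> is empty, so FOLLOW(<G>) ⊇ FOLLOW(<S>) = {$}. Thus FOLLOW(<G>) = {$}.
For <G> -> s w: FIRST(s w) = {s}, so it goes in M[<G>, t] for t ∈ {s}.
For <G> -> p q w <D>: FIRST(p q w <D>) = {p}, so it goes in M[<G>, t] for t ∈ {p}.
For <G> -> ε: FIRST(ε) = {ε}, so it goes in M[<G>, t] for t ∈ {}; since ε ∈ FIRST, also for every t ∈ FOLLOW(<G>) = {$}.

<G> -> ε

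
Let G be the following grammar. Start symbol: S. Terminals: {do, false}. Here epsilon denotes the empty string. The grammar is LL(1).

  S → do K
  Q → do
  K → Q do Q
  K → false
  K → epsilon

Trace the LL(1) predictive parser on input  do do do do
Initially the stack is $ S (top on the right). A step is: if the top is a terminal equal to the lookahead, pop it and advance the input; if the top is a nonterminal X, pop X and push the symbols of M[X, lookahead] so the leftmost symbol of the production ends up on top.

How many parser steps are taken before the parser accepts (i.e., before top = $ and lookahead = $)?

     Stack      Input          Action
  1  $ S        do do do do $  expand S → do K
  2  $ K do     do do do do $  match do
  3  $ K        do do do $     expand K → Q do Q
  4  $ Q do Q   do do do $     expand Q → do
  5  $ Q do do  do do do $     match do
  6  $ Q do     do do $        match do
  7  $ Q        do $           expand Q → do
  8  $ do       do $           match do
Accept reached after 8 steps.

8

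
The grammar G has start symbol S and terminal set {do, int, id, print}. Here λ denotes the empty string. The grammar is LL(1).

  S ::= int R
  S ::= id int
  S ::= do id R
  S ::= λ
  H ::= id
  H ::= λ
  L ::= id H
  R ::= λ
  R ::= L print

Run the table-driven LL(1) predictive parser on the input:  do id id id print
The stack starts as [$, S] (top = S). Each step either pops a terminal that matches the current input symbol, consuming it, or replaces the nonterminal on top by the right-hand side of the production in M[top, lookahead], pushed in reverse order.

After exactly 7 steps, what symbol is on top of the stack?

step 1: stack=$ S  input=do id id id print $  — expand S ::= do id R
step 2: stack=$ R id do  input=do id id id print $  — match do
step 3: stack=$ R id  input=id id id print $  — match id
step 4: stack=$ R  input=id id print $  — expand R ::= L print
step 5: stack=$ print L  input=id id print $  — expand L ::= id H
step 6: stack=$ print H id  input=id id print $  — match id
step 7: stack=$ print H  input=id print $  — expand H ::= id
Stack after step 7: $ print id (top = id).

id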